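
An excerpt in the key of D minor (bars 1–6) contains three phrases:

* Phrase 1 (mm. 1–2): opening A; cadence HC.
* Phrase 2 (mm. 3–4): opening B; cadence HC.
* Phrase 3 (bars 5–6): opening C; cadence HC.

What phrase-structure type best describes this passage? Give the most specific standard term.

phrase group

The final phrase closes with a half cadence, which is not stronger than the preceding half cadence; the 3 phrases lack an overall antecedent–consequent design and so form a phrase group.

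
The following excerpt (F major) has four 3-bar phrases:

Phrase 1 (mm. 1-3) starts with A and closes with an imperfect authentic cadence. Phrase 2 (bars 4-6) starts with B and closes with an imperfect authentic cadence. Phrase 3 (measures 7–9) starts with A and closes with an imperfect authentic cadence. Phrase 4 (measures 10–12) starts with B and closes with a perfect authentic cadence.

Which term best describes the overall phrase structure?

Four phrases in two halves: the first half (mm. 1–6) ends with an imperfect authentic cadence, the second (mm. 7-12) with a perfect authentic cadence — a large antecedent–consequent pair, i.e. a double period.
Phrase 3 begins with the same material as phrase 1, making it parallel.

parallel double period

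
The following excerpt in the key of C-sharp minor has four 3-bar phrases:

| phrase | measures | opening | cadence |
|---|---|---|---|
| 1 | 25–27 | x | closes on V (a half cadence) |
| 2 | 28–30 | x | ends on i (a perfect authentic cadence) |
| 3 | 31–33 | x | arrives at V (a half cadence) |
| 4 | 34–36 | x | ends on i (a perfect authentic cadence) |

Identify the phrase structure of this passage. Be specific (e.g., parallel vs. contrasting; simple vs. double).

The cadence pattern HC–PAC–HC–PAC is weak–strong twice, and phrases 3–4 restate phrases 1–2: a period heard twice, not a double period (which would end weakly at phrase 2).

repeated period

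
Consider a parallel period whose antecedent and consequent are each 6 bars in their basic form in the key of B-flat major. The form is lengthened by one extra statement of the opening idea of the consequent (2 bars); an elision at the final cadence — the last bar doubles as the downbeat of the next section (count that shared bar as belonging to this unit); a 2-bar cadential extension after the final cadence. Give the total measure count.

16 measures

Basic parallel period: 6 + 6 = 12 bars.
12 (basic form) + 2 (extra statement) + 2 (cadential extension) = 16.
The elision shares a bar with the next section but does not change this unit's count.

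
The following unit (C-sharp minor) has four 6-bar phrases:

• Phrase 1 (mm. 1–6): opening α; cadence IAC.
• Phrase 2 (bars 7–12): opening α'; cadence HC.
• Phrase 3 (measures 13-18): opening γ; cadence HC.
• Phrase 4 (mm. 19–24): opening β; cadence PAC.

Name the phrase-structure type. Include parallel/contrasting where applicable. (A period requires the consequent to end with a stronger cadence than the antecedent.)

contrasting double period

Four phrases in two halves: the first half (mm. 1–12) ends with a half cadence, the second (measures 13-24) with a perfect authentic cadence — a large antecedent–consequent pair, i.e. a double period.
Phrase 3 begins with different material from phrase 1, making it contrasting.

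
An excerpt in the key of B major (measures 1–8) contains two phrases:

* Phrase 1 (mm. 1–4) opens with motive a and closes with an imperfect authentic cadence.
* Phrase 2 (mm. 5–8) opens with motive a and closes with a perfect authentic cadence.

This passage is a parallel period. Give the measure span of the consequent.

The antecedent is the phrase ending with the weaker cadence (imperfect authentic cadence, phrase 1) and the consequent the one ending more conclusively (perfect authentic cadence, phrase 2); the consequent is measures 5–8.

measures 5–8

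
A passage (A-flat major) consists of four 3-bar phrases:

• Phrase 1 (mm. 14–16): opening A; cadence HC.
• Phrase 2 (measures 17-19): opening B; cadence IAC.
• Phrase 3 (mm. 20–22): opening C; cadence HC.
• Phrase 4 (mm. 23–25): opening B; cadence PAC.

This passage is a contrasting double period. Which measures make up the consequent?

In a double period the four phrases pair into a large antecedent (phrases 1–2, ending imperfect authentic cadence) and a large consequent (phrases 3–4, ending perfect authentic cadence). The consequent spans measures 20–25.

measures 20–25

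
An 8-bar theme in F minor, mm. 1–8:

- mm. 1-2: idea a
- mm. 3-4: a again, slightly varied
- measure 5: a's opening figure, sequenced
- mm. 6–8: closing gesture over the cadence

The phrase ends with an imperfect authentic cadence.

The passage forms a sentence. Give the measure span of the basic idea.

The presentation of a sentence is the basic idea (bars 1–2) plus its repetition (mm. 3–4); the basic idea is therefore bars 1-2.

measures 1–2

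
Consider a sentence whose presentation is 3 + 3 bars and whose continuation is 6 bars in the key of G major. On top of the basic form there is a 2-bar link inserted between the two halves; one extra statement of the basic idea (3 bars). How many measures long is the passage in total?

Basic sentence: 3 + 3 + 6 = 12 bars.
12 (basic form) + 2 (link) + 3 (extra statement) = 17.

17 measures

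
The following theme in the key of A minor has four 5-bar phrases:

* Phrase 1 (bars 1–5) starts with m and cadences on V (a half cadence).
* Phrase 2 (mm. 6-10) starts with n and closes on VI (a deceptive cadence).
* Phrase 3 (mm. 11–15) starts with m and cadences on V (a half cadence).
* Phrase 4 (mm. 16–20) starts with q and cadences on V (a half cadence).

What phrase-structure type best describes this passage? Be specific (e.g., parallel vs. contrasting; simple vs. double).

phrase group

Phrase 4 ends with a half cadence, no stronger than phrase 2's deceptive cadence, so the four phrases do not form a double period; nor do phrases 3–4 duplicate 1–2, so it is not a repeated period. With no phrase reaching a conclusive cadence, the passage is a phrase group.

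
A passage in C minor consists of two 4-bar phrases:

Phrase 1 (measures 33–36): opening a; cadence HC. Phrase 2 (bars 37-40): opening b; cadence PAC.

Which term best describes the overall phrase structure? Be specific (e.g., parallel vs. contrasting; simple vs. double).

contrasting period

Phrase 1 ends with a half cadence (weaker) and phrase 2 with a perfect authentic cadence (stronger): antecedent + consequent = a period.
The two phrases open with different material (a / b), so the period is contrasting.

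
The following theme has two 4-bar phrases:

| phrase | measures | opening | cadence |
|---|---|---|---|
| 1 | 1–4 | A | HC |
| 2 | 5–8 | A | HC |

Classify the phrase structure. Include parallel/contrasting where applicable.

Both phrases have the same opening (A) and the same cadence (half cadence): the second is a restatement, not a consequent, so this is a repeated phrase rather than a period.

repeated phrase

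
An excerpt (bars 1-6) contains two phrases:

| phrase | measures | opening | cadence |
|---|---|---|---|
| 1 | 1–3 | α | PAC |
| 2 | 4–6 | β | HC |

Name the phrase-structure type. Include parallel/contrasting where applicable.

The second phrase closes with a half cadence, which is not stronger than the first phrase's perfect authentic cadence; without a weak→strong cadential pair there is no antecedent–consequent relationship, so this is a phrase group rather than a period.

phrase group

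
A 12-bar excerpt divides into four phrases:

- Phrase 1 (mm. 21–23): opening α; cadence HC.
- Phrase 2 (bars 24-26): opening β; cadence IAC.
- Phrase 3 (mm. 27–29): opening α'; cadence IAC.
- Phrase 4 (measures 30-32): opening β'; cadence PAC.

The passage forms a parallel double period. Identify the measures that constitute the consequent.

In a double period the four phrases pair into a large antecedent (phrases 1–2, ending imperfect authentic cadence) and a large consequent (phrases 3–4, ending perfect authentic cadence). The consequent spans bars 27–32.

measures 27–32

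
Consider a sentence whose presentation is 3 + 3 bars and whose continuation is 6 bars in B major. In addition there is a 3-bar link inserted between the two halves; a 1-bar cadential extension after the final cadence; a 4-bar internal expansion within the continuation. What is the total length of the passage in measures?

Basic sentence: 3 + 3 + 6 = 12 bars.
12 (basic form) + 3 (link) + 1 (cadential extension) + 4 (internal expansion) = 20.

20 measures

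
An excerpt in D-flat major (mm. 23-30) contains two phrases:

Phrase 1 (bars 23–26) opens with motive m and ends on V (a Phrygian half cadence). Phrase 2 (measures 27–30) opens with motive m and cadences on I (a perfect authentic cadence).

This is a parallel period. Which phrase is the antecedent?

phrase 1

The phrase ending with the weaker cadence (Phrygian half cadence) is the antecedent; the one ending more conclusively (perfect authentic cadence) is the consequent. The antecedent is phrase 1.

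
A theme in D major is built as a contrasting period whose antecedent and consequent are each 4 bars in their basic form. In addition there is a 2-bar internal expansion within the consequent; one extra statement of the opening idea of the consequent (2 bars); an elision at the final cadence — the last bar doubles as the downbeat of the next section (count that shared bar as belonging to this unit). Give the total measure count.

12 measures

Basic contrasting period: 4 + 4 = 8 bars.
8 (basic form) + 2 (internal expansion) + 2 (extra statement) = 12.
The elision shares a bar with the next section but does not change this unit's count.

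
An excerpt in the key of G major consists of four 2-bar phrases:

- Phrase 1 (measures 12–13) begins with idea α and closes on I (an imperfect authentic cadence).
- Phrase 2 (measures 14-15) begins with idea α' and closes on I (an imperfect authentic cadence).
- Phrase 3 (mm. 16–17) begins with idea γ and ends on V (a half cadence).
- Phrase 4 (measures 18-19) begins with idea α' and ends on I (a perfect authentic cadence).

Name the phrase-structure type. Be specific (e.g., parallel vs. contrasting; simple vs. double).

Four phrases in two halves: the first half (mm. 12–15) ends with an imperfect authentic cadence, the second (mm. 16-19) with a perfect authentic cadence — a large antecedent–consequent pair, i.e. a double period.
Phrase 3 begins with different material from phrase 1, making it contrasting.

contrasting double period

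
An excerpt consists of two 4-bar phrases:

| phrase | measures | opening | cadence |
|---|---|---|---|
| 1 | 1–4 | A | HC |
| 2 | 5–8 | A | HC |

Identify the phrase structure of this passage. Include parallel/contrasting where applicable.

Both phrases have the same opening (A) and the same cadence (half cadence): the second is a restatement, not a consequent, so this is a repeated phrase rather than a period.

repeated phrase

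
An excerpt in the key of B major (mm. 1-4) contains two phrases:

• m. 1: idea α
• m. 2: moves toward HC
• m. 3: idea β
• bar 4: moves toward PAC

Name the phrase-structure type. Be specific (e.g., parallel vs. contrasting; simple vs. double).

contrasting period

Phrase 1 ends with a half cadence (weaker) and phrase 2 with a perfect authentic cadence (stronger): antecedent + consequent = a period.
The two phrases open with different material (α / β), so the period is contrasting.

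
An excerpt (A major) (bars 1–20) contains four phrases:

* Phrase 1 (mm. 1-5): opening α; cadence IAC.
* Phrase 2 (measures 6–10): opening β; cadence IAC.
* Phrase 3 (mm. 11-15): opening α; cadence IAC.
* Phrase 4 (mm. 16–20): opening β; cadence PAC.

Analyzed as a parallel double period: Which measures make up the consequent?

In a double period the four phrases pair into a large antecedent (phrases 1–2, ending imperfect authentic cadence) and a large consequent (phrases 3–4, ending perfect authentic cadence). The consequent spans measures 11–20.

measures 11–20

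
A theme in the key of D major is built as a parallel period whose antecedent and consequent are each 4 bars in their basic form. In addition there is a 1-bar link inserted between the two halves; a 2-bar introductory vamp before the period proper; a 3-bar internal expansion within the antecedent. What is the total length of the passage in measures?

14 measures

Basic parallel period: 4 + 4 = 8 bars.
8 (basic form) + 1 (link) + 2 (introduction) + 3 (internal expansion) = 14.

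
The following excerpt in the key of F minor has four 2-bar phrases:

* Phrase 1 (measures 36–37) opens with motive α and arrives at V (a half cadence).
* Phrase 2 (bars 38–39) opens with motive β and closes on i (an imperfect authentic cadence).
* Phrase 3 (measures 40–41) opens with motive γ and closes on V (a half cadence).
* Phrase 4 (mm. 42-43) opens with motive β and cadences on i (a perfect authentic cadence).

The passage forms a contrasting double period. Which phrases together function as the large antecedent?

phrases 1 and 2

In a double period the first pair of phrases (ending imperfect authentic cadence) is the large antecedent and the second pair (ending perfect authentic cadence) is the large consequent; the antecedent is phrases 1 and 2.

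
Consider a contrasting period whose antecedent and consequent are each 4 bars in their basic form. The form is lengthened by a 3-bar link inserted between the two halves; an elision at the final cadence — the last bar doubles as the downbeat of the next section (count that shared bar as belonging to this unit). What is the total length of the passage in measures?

11 measures

Basic contrasting period: 4 + 4 = 8 bars.
8 (basic form) + 3 (link) = 11.
The elision shares a bar with the next section but does not change this unit's count.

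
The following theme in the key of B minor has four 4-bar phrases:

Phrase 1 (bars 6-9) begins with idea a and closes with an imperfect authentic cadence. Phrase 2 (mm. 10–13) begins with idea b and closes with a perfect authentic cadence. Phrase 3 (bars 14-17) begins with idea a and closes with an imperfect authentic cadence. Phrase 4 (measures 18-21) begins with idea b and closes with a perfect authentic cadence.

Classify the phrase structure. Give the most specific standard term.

The cadence pattern IAC–PAC–IAC–PAC is weak–strong twice, and phrases 3–4 restate phrases 1–2: a period heard twice, not a double period (which would end weakly at phrase 2).

repeated period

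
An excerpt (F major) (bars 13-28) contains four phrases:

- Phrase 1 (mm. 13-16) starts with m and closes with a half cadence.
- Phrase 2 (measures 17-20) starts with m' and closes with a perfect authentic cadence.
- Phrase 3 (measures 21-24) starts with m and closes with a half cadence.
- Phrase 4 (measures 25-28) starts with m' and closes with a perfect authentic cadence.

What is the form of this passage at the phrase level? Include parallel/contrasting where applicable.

The cadence pattern HC–PAC–HC–PAC is weak–strong twice, and phrases 3–4 restate phrases 1–2: a period heard twice, not a double period (which would end weakly at phrase 2).

repeated period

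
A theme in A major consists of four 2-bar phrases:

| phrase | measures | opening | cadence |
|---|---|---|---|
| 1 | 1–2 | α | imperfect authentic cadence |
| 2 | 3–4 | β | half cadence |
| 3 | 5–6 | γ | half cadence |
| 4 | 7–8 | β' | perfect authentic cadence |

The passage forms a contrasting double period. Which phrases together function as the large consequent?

phrases 3 and 4

In a double period the first pair of phrases (ending half cadence) is the large antecedent and the second pair (ending perfect authentic cadence) is the large consequent; the consequent is phrases 3 and 4.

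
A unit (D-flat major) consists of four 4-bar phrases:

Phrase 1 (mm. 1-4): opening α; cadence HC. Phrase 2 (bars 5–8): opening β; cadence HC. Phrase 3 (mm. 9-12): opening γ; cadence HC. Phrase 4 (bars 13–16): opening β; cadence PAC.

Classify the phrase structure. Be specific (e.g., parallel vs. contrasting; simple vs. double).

Four phrases in two halves: the first half (mm. 1–8) ends with a half cadence, the second (mm. 9–16) with a perfect authentic cadence — a large antecedent–consequent pair, i.e. a double period.
Phrase 3 begins with different material from phrase 1, making it contrasting.

contrasting double period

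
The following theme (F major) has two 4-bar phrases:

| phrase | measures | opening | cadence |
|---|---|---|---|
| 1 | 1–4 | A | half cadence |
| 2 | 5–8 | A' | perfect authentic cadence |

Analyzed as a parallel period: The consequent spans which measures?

measures 5–8

The antecedent is the phrase ending with the weaker cadence (half cadence, phrase 1) and the consequent the one ending more conclusively (perfect authentic cadence, phrase 2); the consequent is measures 5–8.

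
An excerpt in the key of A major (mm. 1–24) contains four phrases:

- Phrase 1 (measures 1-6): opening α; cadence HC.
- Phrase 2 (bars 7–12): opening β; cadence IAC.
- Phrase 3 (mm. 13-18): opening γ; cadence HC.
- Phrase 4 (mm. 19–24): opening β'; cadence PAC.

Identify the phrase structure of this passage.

Four phrases in two halves: the first half (measures 1–12) ends with an imperfect authentic cadence, the second (mm. 13–24) with a perfect authentic cadence — a large antecedent–consequent pair, i.e. a double period.
Phrase 3 begins with different material from phrase 1, making it contrasting.

contrasting double period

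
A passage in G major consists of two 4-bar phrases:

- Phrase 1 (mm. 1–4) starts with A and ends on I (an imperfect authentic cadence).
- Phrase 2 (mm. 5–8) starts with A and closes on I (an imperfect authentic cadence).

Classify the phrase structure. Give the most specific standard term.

Both phrases have the same opening (A) and the same cadence (imperfect authentic cadence): the second is a restatement, not a consequent, so this is a repeated phrase rather than a period.

repeated phrase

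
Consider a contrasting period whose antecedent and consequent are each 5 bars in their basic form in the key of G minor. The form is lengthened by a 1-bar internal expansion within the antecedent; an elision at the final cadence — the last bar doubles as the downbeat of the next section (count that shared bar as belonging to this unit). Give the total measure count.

Basic contrasting period: 5 + 5 = 10 bars.
10 (basic form) + 1 (internal expansion) = 11.
The elision shares a bar with the next section but does not change this unit's count.

11 measures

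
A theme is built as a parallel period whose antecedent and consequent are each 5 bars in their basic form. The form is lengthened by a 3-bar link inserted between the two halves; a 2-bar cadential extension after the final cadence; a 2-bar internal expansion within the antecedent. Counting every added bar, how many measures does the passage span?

Basic parallel period: 5 + 5 = 10 bars.
10 (basic form) + 3 (link) + 2 (cadential extension) + 2 (internal expansion) = 17.

17 measures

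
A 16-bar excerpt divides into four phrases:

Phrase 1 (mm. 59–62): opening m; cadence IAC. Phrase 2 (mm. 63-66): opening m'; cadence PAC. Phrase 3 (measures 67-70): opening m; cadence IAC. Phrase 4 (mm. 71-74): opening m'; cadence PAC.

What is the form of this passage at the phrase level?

repeated period

The cadence pattern IAC–PAC–IAC–PAC is weak–strong twice, and phrases 3–4 restate phrases 1–2: a period heard twice, not a double period (which would end weakly at phrase 2).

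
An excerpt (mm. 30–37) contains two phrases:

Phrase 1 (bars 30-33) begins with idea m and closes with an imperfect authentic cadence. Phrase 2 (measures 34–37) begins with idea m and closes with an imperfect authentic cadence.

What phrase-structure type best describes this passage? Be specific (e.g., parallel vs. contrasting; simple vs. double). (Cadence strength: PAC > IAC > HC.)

Both phrases have the same opening (m) and the same cadence (imperfect authentic cadence): the second is a restatement, not a consequent, so this is a repeated phrase rather than a period.

repeated phrase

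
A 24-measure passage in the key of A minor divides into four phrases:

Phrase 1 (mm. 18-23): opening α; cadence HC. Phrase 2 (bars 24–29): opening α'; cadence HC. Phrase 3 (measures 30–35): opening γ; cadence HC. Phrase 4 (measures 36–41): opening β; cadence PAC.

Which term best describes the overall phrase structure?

contrasting double period

Four phrases in two halves: the first half (mm. 18-29) ends with a half cadence, the second (measures 30-41) with a perfect authentic cadence — a large antecedent–consequent pair, i.e. a double period.
Phrase 3 begins with different material from phrase 1, making it contrasting.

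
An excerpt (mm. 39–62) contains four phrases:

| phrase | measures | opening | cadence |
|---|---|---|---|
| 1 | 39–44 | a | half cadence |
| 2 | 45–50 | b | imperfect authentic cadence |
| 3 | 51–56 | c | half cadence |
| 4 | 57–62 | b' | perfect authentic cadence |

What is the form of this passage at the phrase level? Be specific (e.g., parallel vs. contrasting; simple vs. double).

Four phrases in two halves: the first half (bars 39-50) ends with an imperfect authentic cadence, the second (measures 51–62) with a perfect authentic cadence — a large antecedent–consequent pair, i.e. a double period.
Phrase 3 begins with different material from phrase 1, making it contrasting.

contrasting double period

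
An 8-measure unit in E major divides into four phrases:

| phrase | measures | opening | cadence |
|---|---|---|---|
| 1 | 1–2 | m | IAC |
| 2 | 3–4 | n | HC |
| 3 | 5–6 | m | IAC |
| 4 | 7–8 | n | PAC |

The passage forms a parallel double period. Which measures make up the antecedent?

In a double period the four phrases pair into a large antecedent (phrases 1–2, ending half cadence) and a large consequent (phrases 3–4, ending perfect authentic cadence). The antecedent spans mm. 1–4.

measures 1–4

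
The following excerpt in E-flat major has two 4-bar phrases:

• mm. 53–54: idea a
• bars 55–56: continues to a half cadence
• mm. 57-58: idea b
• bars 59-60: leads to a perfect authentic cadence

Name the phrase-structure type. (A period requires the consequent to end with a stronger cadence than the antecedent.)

contrasting period

Phrase 1 ends with a half cadence (weaker) and phrase 2 with a perfect authentic cadence (stronger): antecedent + consequent = a period.
The two phrases open with different material (a / b), so the period is contrasting.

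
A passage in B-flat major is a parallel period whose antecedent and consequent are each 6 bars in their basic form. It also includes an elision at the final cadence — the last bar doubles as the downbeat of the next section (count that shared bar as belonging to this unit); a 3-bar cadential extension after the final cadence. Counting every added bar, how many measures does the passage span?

15 measures

Basic parallel period: 6 + 6 = 12 bars.
12 (basic form) + 3 (cadential extension) = 15.
The elision shares a bar with the next section but does not change this unit's count.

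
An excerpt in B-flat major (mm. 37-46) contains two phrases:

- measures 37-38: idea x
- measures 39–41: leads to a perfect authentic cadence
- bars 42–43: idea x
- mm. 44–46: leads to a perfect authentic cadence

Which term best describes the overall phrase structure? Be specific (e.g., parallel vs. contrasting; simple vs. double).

repeated phrase

Both phrases have the same opening (x) and the same cadence (perfect authentic cadence): the second is a restatement, not a consequent, so this is a repeated phrase rather than a period.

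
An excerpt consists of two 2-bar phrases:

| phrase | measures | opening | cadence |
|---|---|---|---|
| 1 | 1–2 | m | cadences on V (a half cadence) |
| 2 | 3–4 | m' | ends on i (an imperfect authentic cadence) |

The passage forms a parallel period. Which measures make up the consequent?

measures 3–4

The antecedent is the phrase ending with the weaker cadence (half cadence, phrase 1) and the consequent the one ending more conclusively (imperfect authentic cadence, phrase 2); the consequent is mm. 3–4.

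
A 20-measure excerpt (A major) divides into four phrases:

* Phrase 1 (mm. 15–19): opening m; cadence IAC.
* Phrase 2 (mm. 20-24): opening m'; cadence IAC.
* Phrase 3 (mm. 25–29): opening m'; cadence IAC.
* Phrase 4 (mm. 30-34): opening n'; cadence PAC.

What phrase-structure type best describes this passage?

Four phrases in two halves: the first half (measures 15–24) ends with an imperfect authentic cadence, the second (mm. 25-34) with a perfect authentic cadence — a large antecedent–consequent pair, i.e. a double period.
Phrase 3 begins with the same material as phrase 1, making it parallel.

parallel double period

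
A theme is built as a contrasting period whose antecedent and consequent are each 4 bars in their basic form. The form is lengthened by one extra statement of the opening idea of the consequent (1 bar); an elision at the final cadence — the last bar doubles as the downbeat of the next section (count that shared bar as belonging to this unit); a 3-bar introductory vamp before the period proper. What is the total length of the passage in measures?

Basic contrasting period: 4 + 4 = 8 bars.
8 (basic form) + 1 (extra statement) + 3 (introduction) = 12.
The elision shares a bar with the next section but does not change this unit's count.

12 measures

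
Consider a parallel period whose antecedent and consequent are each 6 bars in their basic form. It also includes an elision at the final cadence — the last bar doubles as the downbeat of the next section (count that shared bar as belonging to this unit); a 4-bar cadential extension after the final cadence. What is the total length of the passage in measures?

Basic parallel period: 6 + 6 = 12 bars.
12 (basic form) + 4 (cadential extension) = 16.
The elision shares a bar with the next section but does not change this unit's count.

16 measures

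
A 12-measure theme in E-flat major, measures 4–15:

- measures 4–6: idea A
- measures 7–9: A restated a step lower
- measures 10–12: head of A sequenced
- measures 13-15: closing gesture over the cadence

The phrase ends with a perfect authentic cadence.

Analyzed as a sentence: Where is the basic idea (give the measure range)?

The presentation of a sentence is the basic idea (mm. 4-6) plus its repetition (mm. 7-9); the basic idea is therefore mm. 4–6.

measures 4–6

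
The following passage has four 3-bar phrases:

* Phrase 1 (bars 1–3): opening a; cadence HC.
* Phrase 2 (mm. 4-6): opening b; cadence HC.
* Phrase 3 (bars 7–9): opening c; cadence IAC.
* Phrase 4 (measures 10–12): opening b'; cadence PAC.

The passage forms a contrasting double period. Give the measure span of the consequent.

In a double period the first pair of phrases (ending half cadence) is the large antecedent and the second pair (ending perfect authentic cadence) is the large consequent; the consequent is measures 7–12.

measures 7–12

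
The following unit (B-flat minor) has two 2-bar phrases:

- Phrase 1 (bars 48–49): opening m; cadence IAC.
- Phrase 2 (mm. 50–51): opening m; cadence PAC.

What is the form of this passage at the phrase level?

parallel period

Phrase 1 ends with an imperfect authentic cadence (weaker) and phrase 2 with a perfect authentic cadence (stronger): antecedent + consequent = a period.
The two phrases open with the same material (m / m), so the period is parallel.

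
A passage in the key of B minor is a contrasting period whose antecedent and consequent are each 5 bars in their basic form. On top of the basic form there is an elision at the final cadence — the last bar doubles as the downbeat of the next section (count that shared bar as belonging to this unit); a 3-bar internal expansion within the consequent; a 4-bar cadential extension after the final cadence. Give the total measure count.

17 measures

Basic contrasting period: 5 + 5 = 10 bars.
10 (basic form) + 3 (internal expansion) + 4 (cadential extension) = 17.
The elision shares a bar with the next section but does not change this unit's count.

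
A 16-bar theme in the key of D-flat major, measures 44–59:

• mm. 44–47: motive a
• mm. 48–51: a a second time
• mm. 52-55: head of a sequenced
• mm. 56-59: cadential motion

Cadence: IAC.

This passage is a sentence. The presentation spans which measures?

measures 44–51

The presentation of a sentence is the basic idea (bars 44–47) plus its repetition (bars 48-51); the presentation is therefore measures 44–51.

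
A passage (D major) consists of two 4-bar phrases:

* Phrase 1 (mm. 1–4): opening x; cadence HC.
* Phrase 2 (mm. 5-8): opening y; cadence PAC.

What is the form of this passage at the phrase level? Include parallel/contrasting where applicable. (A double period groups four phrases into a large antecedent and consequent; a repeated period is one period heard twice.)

contrasting period

Phrase 1 ends with a half cadence (weaker) and phrase 2 with a perfect authentic cadence (stronger): antecedent + consequent = a period.
The two phrases open with different material (x / y), so the period is contrasting.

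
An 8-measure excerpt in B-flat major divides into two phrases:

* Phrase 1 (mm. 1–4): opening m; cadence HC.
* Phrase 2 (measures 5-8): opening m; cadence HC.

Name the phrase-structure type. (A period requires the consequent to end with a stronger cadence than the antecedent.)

repeated phrase

Both phrases have the same opening (m) and the same cadence (half cadence): the second is a restatement, not a consequent, so this is a repeated phrase rather than a period.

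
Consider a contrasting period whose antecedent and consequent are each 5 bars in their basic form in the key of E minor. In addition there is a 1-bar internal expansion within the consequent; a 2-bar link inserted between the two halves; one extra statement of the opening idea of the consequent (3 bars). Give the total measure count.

Basic contrasting period: 5 + 5 = 10 bars.
10 (basic form) + 1 (internal expansion) + 2 (link) + 3 (extra statement) = 16.

16 measures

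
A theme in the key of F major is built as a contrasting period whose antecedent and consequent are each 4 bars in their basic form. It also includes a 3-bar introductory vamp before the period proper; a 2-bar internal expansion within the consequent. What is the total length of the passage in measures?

13 measures

Basic contrasting period: 4 + 4 = 8 bars.
8 (basic form) + 3 (introduction) + 2 (internal expansion) = 13.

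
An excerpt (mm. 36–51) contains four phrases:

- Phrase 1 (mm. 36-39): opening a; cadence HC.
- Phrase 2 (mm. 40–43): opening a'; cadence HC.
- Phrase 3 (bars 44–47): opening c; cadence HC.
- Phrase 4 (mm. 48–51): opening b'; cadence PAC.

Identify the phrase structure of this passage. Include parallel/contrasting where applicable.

Four phrases in two halves: the first half (measures 36–43) ends with a half cadence, the second (measures 44–51) with a perfect authentic cadence — a large antecedent–consequent pair, i.e. a double period.
Phrase 3 begins with different material from phrase 1, making it contrasting.

contrasting double period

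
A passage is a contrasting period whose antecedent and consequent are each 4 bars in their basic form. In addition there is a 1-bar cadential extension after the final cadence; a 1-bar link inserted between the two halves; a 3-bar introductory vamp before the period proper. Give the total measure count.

Basic contrasting period: 4 + 4 = 8 bars.
8 (basic form) + 1 (cadential extension) + 1 (link) + 3 (introduction) = 13.

13 measures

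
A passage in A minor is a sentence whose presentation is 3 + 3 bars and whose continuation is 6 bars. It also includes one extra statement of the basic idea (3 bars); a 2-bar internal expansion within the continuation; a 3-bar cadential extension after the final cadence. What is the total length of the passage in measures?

20 measures

Basic sentence: 3 + 3 + 6 = 12 bars.
12 (basic form) + 3 (extra statement) + 2 (internal expansion) + 3 (cadential extension) = 20.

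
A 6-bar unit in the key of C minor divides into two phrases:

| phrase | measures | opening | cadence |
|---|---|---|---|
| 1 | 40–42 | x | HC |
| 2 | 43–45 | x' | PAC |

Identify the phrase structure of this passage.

Phrase 1 ends with a half cadence (weaker) and phrase 2 with a perfect authentic cadence (stronger): antecedent + consequent = a period.
The two phrases open with the same material (x / x'), so the period is parallel.

parallel period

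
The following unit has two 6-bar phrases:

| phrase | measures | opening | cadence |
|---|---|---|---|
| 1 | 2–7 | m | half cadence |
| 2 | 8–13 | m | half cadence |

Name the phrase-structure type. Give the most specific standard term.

repeated phrase

Both phrases have the same opening (m) and the same cadence (half cadence): the second is a restatement, not a consequent, so this is a repeated phrase rather than a period.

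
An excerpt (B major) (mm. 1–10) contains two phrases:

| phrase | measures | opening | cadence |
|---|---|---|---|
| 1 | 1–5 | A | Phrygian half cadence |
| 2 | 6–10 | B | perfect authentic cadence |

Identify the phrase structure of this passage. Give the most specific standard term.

Phrase 1 ends with a Phrygian half cadence (weaker) and phrase 2 with a perfect authentic cadence (stronger): antecedent + consequent = a period.
The two phrases open with different material (A / B), so the period is contrasting.

contrasting period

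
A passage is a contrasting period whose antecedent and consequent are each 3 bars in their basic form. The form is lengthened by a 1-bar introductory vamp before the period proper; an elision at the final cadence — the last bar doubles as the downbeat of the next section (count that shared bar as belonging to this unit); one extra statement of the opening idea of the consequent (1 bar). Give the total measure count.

Basic contrasting period: 3 + 3 = 6 bars.
6 (basic form) + 1 (introduction) + 1 (extra statement) = 8.
The elision shares a bar with the next section but does not change this unit's count.

8 measures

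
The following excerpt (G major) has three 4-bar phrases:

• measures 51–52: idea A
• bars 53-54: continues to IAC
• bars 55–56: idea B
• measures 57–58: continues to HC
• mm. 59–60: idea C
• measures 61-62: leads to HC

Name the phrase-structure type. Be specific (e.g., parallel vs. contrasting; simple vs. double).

phrase group

The final phrase closes with a half cadence, which is not stronger than the preceding half cadence; the 3 phrases lack an overall antecedent–consequent design and so form a phrase group.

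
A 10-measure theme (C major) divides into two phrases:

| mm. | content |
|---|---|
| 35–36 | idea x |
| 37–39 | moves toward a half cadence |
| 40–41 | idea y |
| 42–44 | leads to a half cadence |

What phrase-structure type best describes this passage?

phrase group

The second phrase closes with a half cadence, which is not stronger than the first phrase's half cadence; without a weak→strong cadential pair there is no antecedent–consequent relationship, so this is a phrase group rather than a period.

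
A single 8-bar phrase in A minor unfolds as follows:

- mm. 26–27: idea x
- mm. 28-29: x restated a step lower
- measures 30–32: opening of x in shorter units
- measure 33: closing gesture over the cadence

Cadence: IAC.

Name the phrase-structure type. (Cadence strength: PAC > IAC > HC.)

Basic idea (mm. 26–27) + its repetition (mm. 28–29) form the presentation; fragmentation and cadence (bars 30–33) form the continuation — the 8-bar whole is a sentence.

sentence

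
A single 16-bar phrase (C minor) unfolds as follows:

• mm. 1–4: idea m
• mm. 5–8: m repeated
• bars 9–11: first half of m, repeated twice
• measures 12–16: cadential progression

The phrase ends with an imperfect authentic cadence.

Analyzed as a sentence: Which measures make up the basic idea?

The presentation of a sentence is the basic idea (bars 1–4) plus its repetition (mm. 5-8); the basic idea is therefore measures 1-4.

measures 1–4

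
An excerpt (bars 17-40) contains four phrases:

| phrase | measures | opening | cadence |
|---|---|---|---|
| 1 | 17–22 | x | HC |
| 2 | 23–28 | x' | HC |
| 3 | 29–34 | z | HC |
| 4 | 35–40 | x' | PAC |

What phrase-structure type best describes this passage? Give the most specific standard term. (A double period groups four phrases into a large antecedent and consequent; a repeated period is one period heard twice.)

contrasting double period

Four phrases in two halves: the first half (measures 17-28) ends with a half cadence, the second (mm. 29-40) with a perfect authentic cadence — a large antecedent–consequent pair, i.e. a double period.
Phrase 3 begins with different material from phrase 1, making it contrasting.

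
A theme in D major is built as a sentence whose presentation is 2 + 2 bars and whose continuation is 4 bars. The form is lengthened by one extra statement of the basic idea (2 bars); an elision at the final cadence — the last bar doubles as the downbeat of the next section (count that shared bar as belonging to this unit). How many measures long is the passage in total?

10 measures

Basic sentence: 2 + 2 + 4 = 8 bars.
8 (basic form) + 2 (extra statement) = 10.
The elision shares a bar with the next section but does not change this unit's count.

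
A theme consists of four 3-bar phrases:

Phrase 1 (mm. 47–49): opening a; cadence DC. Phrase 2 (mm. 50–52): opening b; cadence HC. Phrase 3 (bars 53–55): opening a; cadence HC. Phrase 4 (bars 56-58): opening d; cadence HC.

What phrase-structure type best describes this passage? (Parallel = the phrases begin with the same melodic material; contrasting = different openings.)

Phrase 4 ends with a half cadence, no stronger than phrase 2's half cadence, so the four phrases do not form a double period; nor do phrases 3–4 duplicate 1–2, so it is not a repeated period. With no phrase reaching a conclusive cadence, the passage is a phrase group.

phrase group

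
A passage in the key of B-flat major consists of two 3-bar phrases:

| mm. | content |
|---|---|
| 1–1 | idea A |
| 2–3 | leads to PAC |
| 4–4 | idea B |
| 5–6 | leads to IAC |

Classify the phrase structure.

phrase group

The second phrase closes with an imperfect authentic cadence, which is not stronger than the first phrase's perfect authentic cadence; without a weak→strong cadential pair there is no antecedent–consequent relationship, so this is a phrase group rather than a period.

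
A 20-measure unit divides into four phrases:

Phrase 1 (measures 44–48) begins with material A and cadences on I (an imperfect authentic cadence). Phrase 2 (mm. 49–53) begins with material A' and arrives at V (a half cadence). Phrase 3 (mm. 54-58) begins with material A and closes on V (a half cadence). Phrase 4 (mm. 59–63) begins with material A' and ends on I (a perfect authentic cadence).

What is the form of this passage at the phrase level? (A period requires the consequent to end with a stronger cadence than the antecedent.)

Four phrases in two halves: the first half (bars 44–53) ends with a half cadence, the second (mm. 54-63) with a perfect authentic cadence — a large antecedent–consequent pair, i.e. a double period.
Phrase 3 begins with the same material as phrase 1, making it parallel.

parallel double period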